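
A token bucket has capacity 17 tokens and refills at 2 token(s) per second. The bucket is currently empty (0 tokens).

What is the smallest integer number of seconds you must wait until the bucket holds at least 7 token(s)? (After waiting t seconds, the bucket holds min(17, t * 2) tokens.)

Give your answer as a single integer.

Answer: 4

Derivation:
Need t * 2 >= 7, so t >= 7/2.
Smallest integer t = ceil(7/2) = 4.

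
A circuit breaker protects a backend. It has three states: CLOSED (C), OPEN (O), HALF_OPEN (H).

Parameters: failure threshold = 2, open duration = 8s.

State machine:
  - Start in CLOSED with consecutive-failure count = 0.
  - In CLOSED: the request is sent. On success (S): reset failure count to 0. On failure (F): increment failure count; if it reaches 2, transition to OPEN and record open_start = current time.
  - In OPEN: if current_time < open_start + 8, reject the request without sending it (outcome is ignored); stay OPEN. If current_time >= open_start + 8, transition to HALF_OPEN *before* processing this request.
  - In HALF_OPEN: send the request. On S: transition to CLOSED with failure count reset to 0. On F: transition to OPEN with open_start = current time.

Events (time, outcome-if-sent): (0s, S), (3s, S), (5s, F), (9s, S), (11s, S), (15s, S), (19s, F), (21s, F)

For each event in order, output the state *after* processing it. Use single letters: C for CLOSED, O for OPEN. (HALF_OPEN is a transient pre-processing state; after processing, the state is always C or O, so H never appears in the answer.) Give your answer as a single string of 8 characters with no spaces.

State after each event:
  event#1 t=0s outcome=S: state=CLOSED
  event#2 t=3s outcome=S: state=CLOSED
  event#3 t=5s outcome=F: state=CLOSED
  event#4 t=9s outcome=S: state=CLOSED
  event#5 t=11s outcome=S: state=CLOSED
  event#6 t=15s outcome=S: state=CLOSED
  event#7 t=19s outcome=F: state=CLOSED
  event#8 t=21s outcome=F: state=OPEN

Answer: CCCCCCCO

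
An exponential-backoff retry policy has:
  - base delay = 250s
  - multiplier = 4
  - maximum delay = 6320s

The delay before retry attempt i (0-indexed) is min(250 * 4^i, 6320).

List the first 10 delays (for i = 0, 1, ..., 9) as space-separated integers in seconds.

Answer: 250 1000 4000 6320 6320 6320 6320 6320 6320 6320

Derivation:
Computing each delay:
  i=0: min(250*4^0, 6320) = 250
  i=1: min(250*4^1, 6320) = 1000
  i=2: min(250*4^2, 6320) = 4000
  i=3: min(250*4^3, 6320) = 6320
  i=4: min(250*4^4, 6320) = 6320
  i=5: min(250*4^5, 6320) = 6320
  i=6: min(250*4^6, 6320) = 6320
  i=7: min(250*4^7, 6320) = 6320
  i=8: min(250*4^8, 6320) = 6320
  i=9: min(250*4^9, 6320) = 6320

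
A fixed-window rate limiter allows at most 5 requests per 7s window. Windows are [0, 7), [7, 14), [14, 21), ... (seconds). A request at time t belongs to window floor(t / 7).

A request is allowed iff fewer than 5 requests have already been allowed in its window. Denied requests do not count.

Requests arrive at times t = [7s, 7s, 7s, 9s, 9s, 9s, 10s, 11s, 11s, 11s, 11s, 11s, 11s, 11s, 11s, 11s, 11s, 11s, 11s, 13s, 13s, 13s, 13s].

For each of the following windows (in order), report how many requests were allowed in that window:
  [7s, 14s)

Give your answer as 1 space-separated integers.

Answer: 5

Derivation:
Processing requests:
  req#1 t=7s (window 1): ALLOW
  req#2 t=7s (window 1): ALLOW
  req#3 t=7s (window 1): ALLOW
  req#4 t=9s (window 1): ALLOW
  req#5 t=9s (window 1): ALLOW
  req#6 t=9s (window 1): DENY
  req#7 t=10s (window 1): DENY
  req#8 t=11s (window 1): DENY
  req#9 t=11s (window 1): DENY
  req#10 t=11s (window 1): DENY
  req#11 t=11s (window 1): DENY
  req#12 t=11s (window 1): DENY
  req#13 t=11s (window 1): DENY
  req#14 t=11s (window 1): DENY
  req#15 t=11s (window 1): DENY
  req#16 t=11s (window 1): DENY
  req#17 t=11s (window 1): DENY
  req#18 t=11s (window 1): DENY
  req#19 t=11s (window 1): DENY
  req#20 t=13s (window 1): DENY
  req#21 t=13s (window 1): DENY
  req#22 t=13s (window 1): DENY
  req#23 t=13s (window 1): DENY

Allowed counts by window: 5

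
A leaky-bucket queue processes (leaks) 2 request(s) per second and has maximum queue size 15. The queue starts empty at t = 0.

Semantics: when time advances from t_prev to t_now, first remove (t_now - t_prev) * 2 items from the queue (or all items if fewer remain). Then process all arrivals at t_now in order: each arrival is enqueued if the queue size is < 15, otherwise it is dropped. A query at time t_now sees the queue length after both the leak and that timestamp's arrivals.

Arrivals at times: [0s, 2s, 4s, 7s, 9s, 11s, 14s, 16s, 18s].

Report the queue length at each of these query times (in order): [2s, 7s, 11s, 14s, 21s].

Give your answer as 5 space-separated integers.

Queue lengths at query times:
  query t=2s: backlog = 1
  query t=7s: backlog = 1
  query t=11s: backlog = 1
  query t=14s: backlog = 1
  query t=21s: backlog = 0

Answer: 1 1 1 1 0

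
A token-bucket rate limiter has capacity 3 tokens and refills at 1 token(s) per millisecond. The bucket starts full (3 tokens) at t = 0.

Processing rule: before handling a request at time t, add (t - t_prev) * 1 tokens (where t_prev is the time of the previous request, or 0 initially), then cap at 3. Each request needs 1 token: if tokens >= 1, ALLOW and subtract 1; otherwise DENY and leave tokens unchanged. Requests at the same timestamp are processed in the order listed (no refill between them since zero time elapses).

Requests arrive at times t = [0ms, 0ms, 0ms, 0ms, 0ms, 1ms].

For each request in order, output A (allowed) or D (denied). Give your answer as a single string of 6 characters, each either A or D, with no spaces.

Simulating step by step:
  req#1 t=0ms: ALLOW
  req#2 t=0ms: ALLOW
  req#3 t=0ms: ALLOW
  req#4 t=0ms: DENY
  req#5 t=0ms: DENY
  req#6 t=1ms: ALLOW

Answer: AAADDA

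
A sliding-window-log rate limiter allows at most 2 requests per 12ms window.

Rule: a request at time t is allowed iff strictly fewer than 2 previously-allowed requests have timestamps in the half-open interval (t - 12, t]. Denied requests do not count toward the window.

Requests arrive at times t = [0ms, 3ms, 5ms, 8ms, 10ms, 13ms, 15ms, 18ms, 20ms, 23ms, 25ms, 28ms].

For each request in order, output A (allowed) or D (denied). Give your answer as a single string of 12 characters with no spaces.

Answer: AADDDAADDDAA

Derivation:
Tracking allowed requests in the window:
  req#1 t=0ms: ALLOW
  req#2 t=3ms: ALLOW
  req#3 t=5ms: DENY
  req#4 t=8ms: DENY
  req#5 t=10ms: DENY
  req#6 t=13ms: ALLOW
  req#7 t=15ms: ALLOW
  req#8 t=18ms: DENY
  req#9 t=20ms: DENY
  req#10 t=23ms: DENY
  req#11 t=25ms: ALLOW
  req#12 t=28ms: ALLOW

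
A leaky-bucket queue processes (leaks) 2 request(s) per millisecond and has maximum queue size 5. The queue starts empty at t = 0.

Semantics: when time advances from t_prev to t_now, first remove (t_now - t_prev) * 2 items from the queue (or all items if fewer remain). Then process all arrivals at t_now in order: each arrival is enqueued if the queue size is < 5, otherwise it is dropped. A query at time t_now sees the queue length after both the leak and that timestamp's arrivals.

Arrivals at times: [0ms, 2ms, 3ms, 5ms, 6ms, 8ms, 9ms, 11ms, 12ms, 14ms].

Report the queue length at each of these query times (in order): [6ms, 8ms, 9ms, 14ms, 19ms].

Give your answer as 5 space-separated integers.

Answer: 1 1 1 1 0

Derivation:
Queue lengths at query times:
  query t=6ms: backlog = 1
  query t=8ms: backlog = 1
  query t=9ms: backlog = 1
  query t=14ms: backlog = 1
  query t=19ms: backlog = 0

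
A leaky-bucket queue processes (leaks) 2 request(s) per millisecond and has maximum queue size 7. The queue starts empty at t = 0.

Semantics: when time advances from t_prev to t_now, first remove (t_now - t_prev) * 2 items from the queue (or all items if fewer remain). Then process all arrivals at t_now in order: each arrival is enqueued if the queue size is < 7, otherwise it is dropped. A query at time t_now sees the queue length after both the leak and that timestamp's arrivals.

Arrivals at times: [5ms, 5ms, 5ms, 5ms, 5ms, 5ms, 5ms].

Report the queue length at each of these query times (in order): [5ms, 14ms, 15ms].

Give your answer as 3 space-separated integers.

Queue lengths at query times:
  query t=5ms: backlog = 7
  query t=14ms: backlog = 0
  query t=15ms: backlog = 0

Answer: 7 0 0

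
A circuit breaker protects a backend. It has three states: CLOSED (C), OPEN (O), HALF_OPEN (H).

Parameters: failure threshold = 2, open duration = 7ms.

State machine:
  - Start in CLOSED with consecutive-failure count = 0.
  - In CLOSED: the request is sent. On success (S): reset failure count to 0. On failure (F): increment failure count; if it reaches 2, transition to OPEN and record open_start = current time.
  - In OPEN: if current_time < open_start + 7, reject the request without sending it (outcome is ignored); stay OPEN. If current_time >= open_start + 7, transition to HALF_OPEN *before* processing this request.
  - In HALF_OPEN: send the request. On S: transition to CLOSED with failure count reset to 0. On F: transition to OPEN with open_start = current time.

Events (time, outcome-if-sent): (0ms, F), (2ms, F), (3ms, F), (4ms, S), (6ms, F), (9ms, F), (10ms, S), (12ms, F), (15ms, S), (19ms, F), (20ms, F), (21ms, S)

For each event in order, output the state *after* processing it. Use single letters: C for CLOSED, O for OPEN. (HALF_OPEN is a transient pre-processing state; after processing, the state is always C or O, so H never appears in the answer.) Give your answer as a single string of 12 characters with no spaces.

State after each event:
  event#1 t=0ms outcome=F: state=CLOSED
  event#2 t=2ms outcome=F: state=OPEN
  event#3 t=3ms outcome=F: state=OPEN
  event#4 t=4ms outcome=S: state=OPEN
  event#5 t=6ms outcome=F: state=OPEN
  event#6 t=9ms outcome=F: state=OPEN
  event#7 t=10ms outcome=S: state=OPEN
  event#8 t=12ms outcome=F: state=OPEN
  event#9 t=15ms outcome=S: state=OPEN
  event#10 t=19ms outcome=F: state=OPEN
  event#11 t=20ms outcome=F: state=OPEN
  event#12 t=21ms outcome=S: state=OPEN

Answer: COOOOOOOOOOO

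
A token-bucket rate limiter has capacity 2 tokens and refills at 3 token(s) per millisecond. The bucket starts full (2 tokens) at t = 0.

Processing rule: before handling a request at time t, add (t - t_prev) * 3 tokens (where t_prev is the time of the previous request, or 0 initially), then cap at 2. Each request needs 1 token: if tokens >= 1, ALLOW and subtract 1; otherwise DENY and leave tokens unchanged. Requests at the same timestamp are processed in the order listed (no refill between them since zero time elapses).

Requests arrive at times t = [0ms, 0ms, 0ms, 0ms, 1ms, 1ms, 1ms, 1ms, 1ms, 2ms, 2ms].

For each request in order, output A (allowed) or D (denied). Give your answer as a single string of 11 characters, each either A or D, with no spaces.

Simulating step by step:
  req#1 t=0ms: ALLOW
  req#2 t=0ms: ALLOW
  req#3 t=0ms: DENY
  req#4 t=0ms: DENY
  req#5 t=1ms: ALLOW
  req#6 t=1ms: ALLOW
  req#7 t=1ms: DENY
  req#8 t=1ms: DENY
  req#9 t=1ms: DENY
  req#10 t=2ms: ALLOW
  req#11 t=2ms: ALLOW

Answer: AADDAADDDAA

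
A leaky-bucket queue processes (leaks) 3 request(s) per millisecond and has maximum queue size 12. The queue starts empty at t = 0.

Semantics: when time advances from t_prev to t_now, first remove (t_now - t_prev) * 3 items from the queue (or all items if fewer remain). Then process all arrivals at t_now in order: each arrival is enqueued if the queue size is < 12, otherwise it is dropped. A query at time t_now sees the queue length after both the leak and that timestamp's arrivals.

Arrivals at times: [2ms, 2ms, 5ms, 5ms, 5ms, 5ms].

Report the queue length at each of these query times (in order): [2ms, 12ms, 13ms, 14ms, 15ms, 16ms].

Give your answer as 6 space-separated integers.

Answer: 2 0 0 0 0 0

Derivation:
Queue lengths at query times:
  query t=2ms: backlog = 2
  query t=12ms: backlog = 0
  query t=13ms: backlog = 0
  query t=14ms: backlog = 0
  query t=15ms: backlog = 0
  query t=16ms: backlog = 0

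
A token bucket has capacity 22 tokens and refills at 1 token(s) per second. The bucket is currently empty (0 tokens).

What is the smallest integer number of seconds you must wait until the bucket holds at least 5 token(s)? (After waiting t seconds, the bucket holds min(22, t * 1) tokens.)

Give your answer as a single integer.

Answer: 5

Derivation:
Need t * 1 >= 5, so t >= 5/1.
Smallest integer t = ceil(5/1) = 5.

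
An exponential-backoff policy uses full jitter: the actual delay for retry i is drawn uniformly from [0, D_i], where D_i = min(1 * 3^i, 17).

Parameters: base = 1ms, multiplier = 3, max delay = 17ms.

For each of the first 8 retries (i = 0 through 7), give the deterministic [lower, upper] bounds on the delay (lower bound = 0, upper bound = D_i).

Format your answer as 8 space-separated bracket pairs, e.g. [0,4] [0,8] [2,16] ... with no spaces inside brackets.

Answer: [0,1] [0,3] [0,9] [0,17] [0,17] [0,17] [0,17] [0,17]

Derivation:
Computing bounds per retry:
  i=0: D_i=min(1*3^0,17)=1, bounds=[0,1]
  i=1: D_i=min(1*3^1,17)=3, bounds=[0,3]
  i=2: D_i=min(1*3^2,17)=9, bounds=[0,9]
  i=3: D_i=min(1*3^3,17)=17, bounds=[0,17]
  i=4: D_i=min(1*3^4,17)=17, bounds=[0,17]
  i=5: D_i=min(1*3^5,17)=17, bounds=[0,17]
  i=6: D_i=min(1*3^6,17)=17, bounds=[0,17]
  i=7: D_i=min(1*3^7,17)=17, bounds=[0,17]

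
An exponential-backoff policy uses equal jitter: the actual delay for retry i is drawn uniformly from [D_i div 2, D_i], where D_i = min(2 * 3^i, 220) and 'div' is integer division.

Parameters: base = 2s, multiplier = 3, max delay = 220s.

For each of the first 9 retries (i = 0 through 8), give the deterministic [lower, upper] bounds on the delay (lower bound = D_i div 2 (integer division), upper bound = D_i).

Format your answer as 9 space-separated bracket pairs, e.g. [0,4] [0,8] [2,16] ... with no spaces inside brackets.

Computing bounds per retry:
  i=0: D_i=min(2*3^0,220)=2, bounds=[1,2]
  i=1: D_i=min(2*3^1,220)=6, bounds=[3,6]
  i=2: D_i=min(2*3^2,220)=18, bounds=[9,18]
  i=3: D_i=min(2*3^3,220)=54, bounds=[27,54]
  i=4: D_i=min(2*3^4,220)=162, bounds=[81,162]
  i=5: D_i=min(2*3^5,220)=220, bounds=[110,220]
  i=6: D_i=min(2*3^6,220)=220, bounds=[110,220]
  i=7: D_i=min(2*3^7,220)=220, bounds=[110,220]
  i=8: D_i=min(2*3^8,220)=220, bounds=[110,220]

Answer: [1,2] [3,6] [9,18] [27,54] [81,162] [110,220] [110,220] [110,220] [110,220]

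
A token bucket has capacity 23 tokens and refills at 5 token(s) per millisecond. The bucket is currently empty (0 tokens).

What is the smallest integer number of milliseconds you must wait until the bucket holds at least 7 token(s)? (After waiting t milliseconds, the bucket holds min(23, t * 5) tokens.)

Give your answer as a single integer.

Answer: 2

Derivation:
Need t * 5 >= 7, so t >= 7/5.
Smallest integer t = ceil(7/5) = 2.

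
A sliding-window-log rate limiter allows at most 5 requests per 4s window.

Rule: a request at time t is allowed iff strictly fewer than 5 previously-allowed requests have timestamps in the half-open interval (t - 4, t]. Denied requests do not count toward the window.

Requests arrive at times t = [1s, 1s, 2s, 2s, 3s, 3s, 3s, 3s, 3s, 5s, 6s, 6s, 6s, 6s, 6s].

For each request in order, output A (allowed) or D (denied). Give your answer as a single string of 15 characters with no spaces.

Tracking allowed requests in the window:
  req#1 t=1s: ALLOW
  req#2 t=1s: ALLOW
  req#3 t=2s: ALLOW
  req#4 t=2s: ALLOW
  req#5 t=3s: ALLOW
  req#6 t=3s: DENY
  req#7 t=3s: DENY
  req#8 t=3s: DENY
  req#9 t=3s: DENY
  req#10 t=5s: ALLOW
  req#11 t=6s: ALLOW
  req#12 t=6s: ALLOW
  req#13 t=6s: ALLOW
  req#14 t=6s: DENY
  req#15 t=6s: DENY

Answer: AAAAADDDDAAAADD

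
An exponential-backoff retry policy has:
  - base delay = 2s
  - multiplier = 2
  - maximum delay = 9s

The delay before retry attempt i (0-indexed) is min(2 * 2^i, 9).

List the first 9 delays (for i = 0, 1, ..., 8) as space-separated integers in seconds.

Answer: 2 4 8 9 9 9 9 9 9

Derivation:
Computing each delay:
  i=0: min(2*2^0, 9) = 2
  i=1: min(2*2^1, 9) = 4
  i=2: min(2*2^2, 9) = 8
  i=3: min(2*2^3, 9) = 9
  i=4: min(2*2^4, 9) = 9
  i=5: min(2*2^5, 9) = 9
  i=6: min(2*2^6, 9) = 9
  i=7: min(2*2^7, 9) = 9
  i=8: min(2*2^8, 9) = 9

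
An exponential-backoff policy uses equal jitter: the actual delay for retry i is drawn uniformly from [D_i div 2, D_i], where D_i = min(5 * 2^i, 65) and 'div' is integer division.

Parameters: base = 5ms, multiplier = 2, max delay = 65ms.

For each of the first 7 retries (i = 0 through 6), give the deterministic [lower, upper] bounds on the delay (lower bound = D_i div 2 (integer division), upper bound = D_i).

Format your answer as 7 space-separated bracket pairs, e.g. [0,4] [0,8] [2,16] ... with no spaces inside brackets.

Computing bounds per retry:
  i=0: D_i=min(5*2^0,65)=5, bounds=[2,5]
  i=1: D_i=min(5*2^1,65)=10, bounds=[5,10]
  i=2: D_i=min(5*2^2,65)=20, bounds=[10,20]
  i=3: D_i=min(5*2^3,65)=40, bounds=[20,40]
  i=4: D_i=min(5*2^4,65)=65, bounds=[32,65]
  i=5: D_i=min(5*2^5,65)=65, bounds=[32,65]
  i=6: D_i=min(5*2^6,65)=65, bounds=[32,65]

Answer: [2,5] [5,10] [10,20] [20,40] [32,65] [32,65] [32,65]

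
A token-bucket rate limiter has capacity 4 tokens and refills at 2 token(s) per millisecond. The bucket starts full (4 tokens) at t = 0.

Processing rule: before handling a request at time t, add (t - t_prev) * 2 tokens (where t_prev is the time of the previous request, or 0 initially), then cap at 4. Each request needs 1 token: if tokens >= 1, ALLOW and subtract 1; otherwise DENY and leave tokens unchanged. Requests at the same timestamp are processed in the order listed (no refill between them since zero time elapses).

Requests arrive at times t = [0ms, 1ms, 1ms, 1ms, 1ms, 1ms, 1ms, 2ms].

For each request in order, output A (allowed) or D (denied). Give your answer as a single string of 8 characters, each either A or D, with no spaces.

Simulating step by step:
  req#1 t=0ms: ALLOW
  req#2 t=1ms: ALLOW
  req#3 t=1ms: ALLOW
  req#4 t=1ms: ALLOW
  req#5 t=1ms: ALLOW
  req#6 t=1ms: DENY
  req#7 t=1ms: DENY
  req#8 t=2ms: ALLOW

Answer: AAAAADDA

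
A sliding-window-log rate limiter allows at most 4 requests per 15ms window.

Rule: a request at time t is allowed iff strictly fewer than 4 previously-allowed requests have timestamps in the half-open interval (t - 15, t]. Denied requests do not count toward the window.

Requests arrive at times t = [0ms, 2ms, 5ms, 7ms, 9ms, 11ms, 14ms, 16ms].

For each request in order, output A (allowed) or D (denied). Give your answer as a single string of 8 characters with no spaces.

Answer: AAAADDDA

Derivation:
Tracking allowed requests in the window:
  req#1 t=0ms: ALLOW
  req#2 t=2ms: ALLOW
  req#3 t=5ms: ALLOW
  req#4 t=7ms: ALLOW
  req#5 t=9ms: DENY
  req#6 t=11ms: DENY
  req#7 t=14ms: DENY
  req#8 t=16ms: ALLOW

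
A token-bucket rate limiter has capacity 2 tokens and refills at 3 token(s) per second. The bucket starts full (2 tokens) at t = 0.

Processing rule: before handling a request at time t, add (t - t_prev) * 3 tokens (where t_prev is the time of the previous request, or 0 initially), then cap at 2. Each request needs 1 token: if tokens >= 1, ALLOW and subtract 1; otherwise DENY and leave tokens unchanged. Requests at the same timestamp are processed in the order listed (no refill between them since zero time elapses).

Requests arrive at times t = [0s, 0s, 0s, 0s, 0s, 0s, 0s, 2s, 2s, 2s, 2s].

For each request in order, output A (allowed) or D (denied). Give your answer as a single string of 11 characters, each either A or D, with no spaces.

Simulating step by step:
  req#1 t=0s: ALLOW
  req#2 t=0s: ALLOW
  req#3 t=0s: DENY
  req#4 t=0s: DENY
  req#5 t=0s: DENY
  req#6 t=0s: DENY
  req#7 t=0s: DENY
  req#8 t=2s: ALLOW
  req#9 t=2s: ALLOW
  req#10 t=2s: DENY
  req#11 t=2s: DENY

Answer: AADDDDDAADD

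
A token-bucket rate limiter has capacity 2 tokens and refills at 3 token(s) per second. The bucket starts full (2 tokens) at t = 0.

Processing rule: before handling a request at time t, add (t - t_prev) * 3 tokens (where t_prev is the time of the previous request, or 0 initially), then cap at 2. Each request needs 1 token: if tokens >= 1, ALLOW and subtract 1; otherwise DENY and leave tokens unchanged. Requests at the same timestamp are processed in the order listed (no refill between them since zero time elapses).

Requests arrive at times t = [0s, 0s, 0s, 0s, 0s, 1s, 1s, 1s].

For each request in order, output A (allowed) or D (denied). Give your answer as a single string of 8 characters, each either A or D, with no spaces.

Simulating step by step:
  req#1 t=0s: ALLOW
  req#2 t=0s: ALLOW
  req#3 t=0s: DENY
  req#4 t=0s: DENY
  req#5 t=0s: DENY
  req#6 t=1s: ALLOW
  req#7 t=1s: ALLOW
  req#8 t=1s: DENY

Answer: AADDDAAD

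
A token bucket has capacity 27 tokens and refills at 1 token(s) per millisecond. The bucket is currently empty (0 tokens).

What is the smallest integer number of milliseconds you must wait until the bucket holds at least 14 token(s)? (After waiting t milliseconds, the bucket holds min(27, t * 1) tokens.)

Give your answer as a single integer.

Answer: 14

Derivation:
Need t * 1 >= 14, so t >= 14/1.
Smallest integer t = ceil(14/1) = 14.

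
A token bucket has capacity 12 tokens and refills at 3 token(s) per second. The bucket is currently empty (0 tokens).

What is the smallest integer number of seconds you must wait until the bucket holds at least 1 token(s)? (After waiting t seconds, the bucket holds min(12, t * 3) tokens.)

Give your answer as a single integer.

Need t * 3 >= 1, so t >= 1/3.
Smallest integer t = ceil(1/3) = 1.

Answer: 1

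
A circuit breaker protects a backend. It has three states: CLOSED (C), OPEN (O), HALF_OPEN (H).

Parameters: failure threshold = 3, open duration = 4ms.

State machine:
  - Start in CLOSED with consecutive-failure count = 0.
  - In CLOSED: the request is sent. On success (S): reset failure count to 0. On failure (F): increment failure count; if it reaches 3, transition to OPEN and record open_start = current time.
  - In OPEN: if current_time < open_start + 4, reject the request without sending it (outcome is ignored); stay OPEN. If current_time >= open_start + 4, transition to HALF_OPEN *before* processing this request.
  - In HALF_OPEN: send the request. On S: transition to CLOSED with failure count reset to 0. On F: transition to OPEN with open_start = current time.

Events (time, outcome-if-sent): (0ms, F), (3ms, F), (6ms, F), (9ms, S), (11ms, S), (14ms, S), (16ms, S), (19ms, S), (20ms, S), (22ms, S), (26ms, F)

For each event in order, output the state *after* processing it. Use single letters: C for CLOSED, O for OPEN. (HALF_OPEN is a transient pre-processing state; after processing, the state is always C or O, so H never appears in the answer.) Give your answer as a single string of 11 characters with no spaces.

Answer: CCOOCCCCCCC

Derivation:
State after each event:
  event#1 t=0ms outcome=F: state=CLOSED
  event#2 t=3ms outcome=F: state=CLOSED
  event#3 t=6ms outcome=F: state=OPEN
  event#4 t=9ms outcome=S: state=OPEN
  event#5 t=11ms outcome=S: state=CLOSED
  event#6 t=14ms outcome=S: state=CLOSED
  event#7 t=16ms outcome=S: state=CLOSED
  event#8 t=19ms outcome=S: state=CLOSED
  event#9 t=20ms outcome=S: state=CLOSED
  event#10 t=22ms outcome=S: state=CLOSED
  event#11 t=26ms outcome=F: state=CLOSED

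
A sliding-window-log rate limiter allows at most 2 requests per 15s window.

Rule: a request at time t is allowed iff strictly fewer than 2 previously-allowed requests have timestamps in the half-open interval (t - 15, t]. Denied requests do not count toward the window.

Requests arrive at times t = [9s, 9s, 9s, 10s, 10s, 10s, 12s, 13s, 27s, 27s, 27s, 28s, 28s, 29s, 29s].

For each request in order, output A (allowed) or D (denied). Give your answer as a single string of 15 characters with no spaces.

Tracking allowed requests in the window:
  req#1 t=9s: ALLOW
  req#2 t=9s: ALLOW
  req#3 t=9s: DENY
  req#4 t=10s: DENY
  req#5 t=10s: DENY
  req#6 t=10s: DENY
  req#7 t=12s: DENY
  req#8 t=13s: DENY
  req#9 t=27s: ALLOW
  req#10 t=27s: ALLOW
  req#11 t=27s: DENY
  req#12 t=28s: DENY
  req#13 t=28s: DENY
  req#14 t=29s: DENY
  req#15 t=29s: DENY

Answer: AADDDDDDAADDDDD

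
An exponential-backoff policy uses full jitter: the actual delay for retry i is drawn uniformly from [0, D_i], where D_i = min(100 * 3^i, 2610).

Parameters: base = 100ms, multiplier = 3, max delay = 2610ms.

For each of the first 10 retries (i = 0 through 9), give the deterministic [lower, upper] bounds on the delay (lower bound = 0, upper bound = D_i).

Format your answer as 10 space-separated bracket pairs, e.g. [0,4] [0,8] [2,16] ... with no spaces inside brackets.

Answer: [0,100] [0,300] [0,900] [0,2610] [0,2610] [0,2610] [0,2610] [0,2610] [0,2610] [0,2610]

Derivation:
Computing bounds per retry:
  i=0: D_i=min(100*3^0,2610)=100, bounds=[0,100]
  i=1: D_i=min(100*3^1,2610)=300, bounds=[0,300]
  i=2: D_i=min(100*3^2,2610)=900, bounds=[0,900]
  i=3: D_i=min(100*3^3,2610)=2610, bounds=[0,2610]
  i=4: D_i=min(100*3^4,2610)=2610, bounds=[0,2610]
  i=5: D_i=min(100*3^5,2610)=2610, bounds=[0,2610]
  i=6: D_i=min(100*3^6,2610)=2610, bounds=[0,2610]
  i=7: D_i=min(100*3^7,2610)=2610, bounds=[0,2610]
  i=8: D_i=min(100*3^8,2610)=2610, bounds=[0,2610]
  i=9: D_i=min(100*3^9,2610)=2610, bounds=[0,2610]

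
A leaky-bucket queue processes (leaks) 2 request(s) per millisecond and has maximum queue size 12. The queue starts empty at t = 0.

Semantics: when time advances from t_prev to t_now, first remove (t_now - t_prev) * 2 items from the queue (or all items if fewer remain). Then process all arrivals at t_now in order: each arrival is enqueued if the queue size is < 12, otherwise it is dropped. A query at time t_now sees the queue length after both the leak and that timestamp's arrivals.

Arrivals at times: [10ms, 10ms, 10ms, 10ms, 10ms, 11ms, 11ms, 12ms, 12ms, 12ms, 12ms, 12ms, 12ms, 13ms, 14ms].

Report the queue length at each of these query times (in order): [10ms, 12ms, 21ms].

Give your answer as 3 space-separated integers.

Answer: 5 9 0

Derivation:
Queue lengths at query times:
  query t=10ms: backlog = 5
  query t=12ms: backlog = 9
  query t=21ms: backlog = 0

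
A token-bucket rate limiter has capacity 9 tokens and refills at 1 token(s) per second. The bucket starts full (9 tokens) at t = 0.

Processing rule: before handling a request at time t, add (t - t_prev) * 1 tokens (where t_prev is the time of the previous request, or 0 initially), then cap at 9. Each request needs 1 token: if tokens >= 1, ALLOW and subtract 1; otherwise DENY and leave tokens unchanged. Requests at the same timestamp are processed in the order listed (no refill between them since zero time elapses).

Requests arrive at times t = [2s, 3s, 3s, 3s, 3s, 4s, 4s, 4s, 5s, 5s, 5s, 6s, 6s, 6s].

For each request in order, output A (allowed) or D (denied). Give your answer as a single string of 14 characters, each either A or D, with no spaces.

Simulating step by step:
  req#1 t=2s: ALLOW
  req#2 t=3s: ALLOW
  req#3 t=3s: ALLOW
  req#4 t=3s: ALLOW
  req#5 t=3s: ALLOW
  req#6 t=4s: ALLOW
  req#7 t=4s: ALLOW
  req#8 t=4s: ALLOW
  req#9 t=5s: ALLOW
  req#10 t=5s: ALLOW
  req#11 t=5s: ALLOW
  req#12 t=6s: ALLOW
  req#13 t=6s: ALLOW
  req#14 t=6s: DENY

Answer: AAAAAAAAAAAAAD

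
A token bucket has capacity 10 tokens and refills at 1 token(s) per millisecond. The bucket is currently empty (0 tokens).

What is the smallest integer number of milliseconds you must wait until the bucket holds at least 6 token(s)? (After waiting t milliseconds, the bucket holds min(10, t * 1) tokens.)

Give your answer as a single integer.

Answer: 6

Derivation:
Need t * 1 >= 6, so t >= 6/1.
Smallest integer t = ceil(6/1) = 6.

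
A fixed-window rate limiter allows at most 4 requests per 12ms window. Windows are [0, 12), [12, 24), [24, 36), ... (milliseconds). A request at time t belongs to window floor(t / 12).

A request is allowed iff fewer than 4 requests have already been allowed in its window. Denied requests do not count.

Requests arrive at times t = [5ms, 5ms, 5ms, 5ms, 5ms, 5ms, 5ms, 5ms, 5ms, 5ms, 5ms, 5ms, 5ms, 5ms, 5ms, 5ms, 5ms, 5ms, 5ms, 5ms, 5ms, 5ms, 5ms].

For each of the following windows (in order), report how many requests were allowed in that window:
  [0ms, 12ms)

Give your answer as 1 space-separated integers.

Answer: 4

Derivation:
Processing requests:
  req#1 t=5ms (window 0): ALLOW
  req#2 t=5ms (window 0): ALLOW
  req#3 t=5ms (window 0): ALLOW
  req#4 t=5ms (window 0): ALLOW
  req#5 t=5ms (window 0): DENY
  req#6 t=5ms (window 0): DENY
  req#7 t=5ms (window 0): DENY
  req#8 t=5ms (window 0): DENY
  req#9 t=5ms (window 0): DENY
  req#10 t=5ms (window 0): DENY
  req#11 t=5ms (window 0): DENY
  req#12 t=5ms (window 0): DENY
  req#13 t=5ms (window 0): DENY
  req#14 t=5ms (window 0): DENY
  req#15 t=5ms (window 0): DENY
  req#16 t=5ms (window 0): DENY
  req#17 t=5ms (window 0): DENY
  req#18 t=5ms (window 0): DENY
  req#19 t=5ms (window 0): DENY
  req#20 t=5ms (window 0): DENY
  req#21 t=5ms (window 0): DENY
  req#22 t=5ms (window 0): DENY
  req#23 t=5ms (window 0): DENY

Allowed counts by window: 4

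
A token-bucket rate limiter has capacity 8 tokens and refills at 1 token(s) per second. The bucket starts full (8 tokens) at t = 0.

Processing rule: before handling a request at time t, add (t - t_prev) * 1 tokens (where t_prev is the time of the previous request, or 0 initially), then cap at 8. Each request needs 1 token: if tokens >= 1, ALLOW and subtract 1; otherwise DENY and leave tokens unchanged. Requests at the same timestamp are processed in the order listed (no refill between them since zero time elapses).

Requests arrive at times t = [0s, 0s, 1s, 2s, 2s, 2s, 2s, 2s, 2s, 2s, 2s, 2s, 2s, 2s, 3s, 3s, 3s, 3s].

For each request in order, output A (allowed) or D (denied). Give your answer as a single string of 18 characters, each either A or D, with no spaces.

Simulating step by step:
  req#1 t=0s: ALLOW
  req#2 t=0s: ALLOW
  req#3 t=1s: ALLOW
  req#4 t=2s: ALLOW
  req#5 t=2s: ALLOW
  req#6 t=2s: ALLOW
  req#7 t=2s: ALLOW
  req#8 t=2s: ALLOW
  req#9 t=2s: ALLOW
  req#10 t=2s: ALLOW
  req#11 t=2s: DENY
  req#12 t=2s: DENY
  req#13 t=2s: DENY
  req#14 t=2s: DENY
  req#15 t=3s: ALLOW
  req#16 t=3s: DENY
  req#17 t=3s: DENY
  req#18 t=3s: DENY

Answer: AAAAAAAAAADDDDADDD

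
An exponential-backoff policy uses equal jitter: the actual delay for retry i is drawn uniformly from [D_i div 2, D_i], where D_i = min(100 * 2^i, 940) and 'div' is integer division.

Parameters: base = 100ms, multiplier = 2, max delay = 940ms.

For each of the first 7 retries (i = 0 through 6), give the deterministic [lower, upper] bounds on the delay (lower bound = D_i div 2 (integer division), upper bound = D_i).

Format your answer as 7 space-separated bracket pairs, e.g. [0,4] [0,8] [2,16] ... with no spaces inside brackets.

Computing bounds per retry:
  i=0: D_i=min(100*2^0,940)=100, bounds=[50,100]
  i=1: D_i=min(100*2^1,940)=200, bounds=[100,200]
  i=2: D_i=min(100*2^2,940)=400, bounds=[200,400]
  i=3: D_i=min(100*2^3,940)=800, bounds=[400,800]
  i=4: D_i=min(100*2^4,940)=940, bounds=[470,940]
  i=5: D_i=min(100*2^5,940)=940, bounds=[470,940]
  i=6: D_i=min(100*2^6,940)=940, bounds=[470,940]

Answer: [50,100] [100,200] [200,400] [400,800] [470,940] [470,940] [470,940]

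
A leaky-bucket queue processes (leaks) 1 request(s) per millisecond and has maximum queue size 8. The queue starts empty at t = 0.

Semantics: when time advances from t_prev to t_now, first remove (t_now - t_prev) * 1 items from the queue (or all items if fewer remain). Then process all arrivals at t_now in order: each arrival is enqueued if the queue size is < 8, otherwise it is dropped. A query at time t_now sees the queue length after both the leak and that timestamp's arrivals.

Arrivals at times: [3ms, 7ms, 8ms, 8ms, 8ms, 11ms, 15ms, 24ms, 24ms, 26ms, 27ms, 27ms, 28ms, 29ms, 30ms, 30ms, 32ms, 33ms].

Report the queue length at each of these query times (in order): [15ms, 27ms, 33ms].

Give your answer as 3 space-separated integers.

Answer: 1 2 2

Derivation:
Queue lengths at query times:
  query t=15ms: backlog = 1
  query t=27ms: backlog = 2
  query t=33ms: backlog = 2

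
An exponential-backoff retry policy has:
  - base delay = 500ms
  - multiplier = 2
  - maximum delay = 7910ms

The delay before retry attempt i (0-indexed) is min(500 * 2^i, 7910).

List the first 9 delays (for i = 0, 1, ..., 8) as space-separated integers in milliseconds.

Computing each delay:
  i=0: min(500*2^0, 7910) = 500
  i=1: min(500*2^1, 7910) = 1000
  i=2: min(500*2^2, 7910) = 2000
  i=3: min(500*2^3, 7910) = 4000
  i=4: min(500*2^4, 7910) = 7910
  i=5: min(500*2^5, 7910) = 7910
  i=6: min(500*2^6, 7910) = 7910
  i=7: min(500*2^7, 7910) = 7910
  i=8: min(500*2^8, 7910) = 7910

Answer: 500 1000 2000 4000 7910 7910 7910 7910 7910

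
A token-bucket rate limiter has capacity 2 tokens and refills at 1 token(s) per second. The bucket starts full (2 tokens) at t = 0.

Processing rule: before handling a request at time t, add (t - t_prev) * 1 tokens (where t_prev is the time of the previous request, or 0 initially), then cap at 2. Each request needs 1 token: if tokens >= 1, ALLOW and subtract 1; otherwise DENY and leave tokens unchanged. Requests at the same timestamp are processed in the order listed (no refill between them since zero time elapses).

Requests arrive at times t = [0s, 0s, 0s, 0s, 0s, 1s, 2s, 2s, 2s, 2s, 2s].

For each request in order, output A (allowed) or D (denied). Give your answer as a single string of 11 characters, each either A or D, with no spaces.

Simulating step by step:
  req#1 t=0s: ALLOW
  req#2 t=0s: ALLOW
  req#3 t=0s: DENY
  req#4 t=0s: DENY
  req#5 t=0s: DENY
  req#6 t=1s: ALLOW
  req#7 t=2s: ALLOW
  req#8 t=2s: DENY
  req#9 t=2s: DENY
  req#10 t=2s: DENY
  req#11 t=2s: DENY

Answer: AADDDAADDDD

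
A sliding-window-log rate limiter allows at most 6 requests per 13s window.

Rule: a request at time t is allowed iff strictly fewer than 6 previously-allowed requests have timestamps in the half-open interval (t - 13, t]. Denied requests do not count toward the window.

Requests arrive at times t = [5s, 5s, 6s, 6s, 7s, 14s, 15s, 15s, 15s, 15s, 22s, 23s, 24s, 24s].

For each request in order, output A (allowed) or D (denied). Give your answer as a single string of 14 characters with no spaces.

Answer: AAAAAADDDDAAAA

Derivation:
Tracking allowed requests in the window:
  req#1 t=5s: ALLOW
  req#2 t=5s: ALLOW
  req#3 t=6s: ALLOW
  req#4 t=6s: ALLOW
  req#5 t=7s: ALLOW
  req#6 t=14s: ALLOW
  req#7 t=15s: DENY
  req#8 t=15s: DENY
  req#9 t=15s: DENY
  req#10 t=15s: DENY
  req#11 t=22s: ALLOW
  req#12 t=23s: ALLOW
  req#13 t=24s: ALLOW
  req#14 t=24s: ALLOW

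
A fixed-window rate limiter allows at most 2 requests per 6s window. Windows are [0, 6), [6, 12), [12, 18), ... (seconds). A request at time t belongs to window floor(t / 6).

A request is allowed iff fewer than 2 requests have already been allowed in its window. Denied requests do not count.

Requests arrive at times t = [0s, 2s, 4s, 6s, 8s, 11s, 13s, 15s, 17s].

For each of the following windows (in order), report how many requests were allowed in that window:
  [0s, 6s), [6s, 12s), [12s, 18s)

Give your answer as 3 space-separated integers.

Processing requests:
  req#1 t=0s (window 0): ALLOW
  req#2 t=2s (window 0): ALLOW
  req#3 t=4s (window 0): DENY
  req#4 t=6s (window 1): ALLOW
  req#5 t=8s (window 1): ALLOW
  req#6 t=11s (window 1): DENY
  req#7 t=13s (window 2): ALLOW
  req#8 t=15s (window 2): ALLOW
  req#9 t=17s (window 2): DENY

Allowed counts by window: 2 2 2

Answer: 2 2 2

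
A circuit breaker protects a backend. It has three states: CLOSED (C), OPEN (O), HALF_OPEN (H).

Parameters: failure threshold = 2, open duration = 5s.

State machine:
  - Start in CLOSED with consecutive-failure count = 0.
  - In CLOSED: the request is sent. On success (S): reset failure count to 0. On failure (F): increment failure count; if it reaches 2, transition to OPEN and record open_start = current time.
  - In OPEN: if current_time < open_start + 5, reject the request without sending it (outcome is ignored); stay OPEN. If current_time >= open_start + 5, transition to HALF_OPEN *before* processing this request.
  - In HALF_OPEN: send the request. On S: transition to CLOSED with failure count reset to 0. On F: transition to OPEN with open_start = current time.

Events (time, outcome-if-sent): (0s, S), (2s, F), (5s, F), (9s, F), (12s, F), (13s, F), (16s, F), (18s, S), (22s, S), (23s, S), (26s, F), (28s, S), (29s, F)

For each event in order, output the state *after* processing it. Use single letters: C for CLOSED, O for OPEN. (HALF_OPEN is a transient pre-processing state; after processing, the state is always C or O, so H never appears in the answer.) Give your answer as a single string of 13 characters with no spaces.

Answer: CCOOOOOCCCCCC

Derivation:
State after each event:
  event#1 t=0s outcome=S: state=CLOSED
  event#2 t=2s outcome=F: state=CLOSED
  event#3 t=5s outcome=F: state=OPEN
  event#4 t=9s outcome=F: state=OPEN
  event#5 t=12s outcome=F: state=OPEN
  event#6 t=13s outcome=F: state=OPEN
  event#7 t=16s outcome=F: state=OPEN
  event#8 t=18s outcome=S: state=CLOSED
  event#9 t=22s outcome=S: state=CLOSED
  event#10 t=23s outcome=S: state=CLOSED
  event#11 t=26s outcome=F: state=CLOSED
  event#12 t=28s outcome=S: state=CLOSED
  event#13 t=29s outcome=F: state=CLOSED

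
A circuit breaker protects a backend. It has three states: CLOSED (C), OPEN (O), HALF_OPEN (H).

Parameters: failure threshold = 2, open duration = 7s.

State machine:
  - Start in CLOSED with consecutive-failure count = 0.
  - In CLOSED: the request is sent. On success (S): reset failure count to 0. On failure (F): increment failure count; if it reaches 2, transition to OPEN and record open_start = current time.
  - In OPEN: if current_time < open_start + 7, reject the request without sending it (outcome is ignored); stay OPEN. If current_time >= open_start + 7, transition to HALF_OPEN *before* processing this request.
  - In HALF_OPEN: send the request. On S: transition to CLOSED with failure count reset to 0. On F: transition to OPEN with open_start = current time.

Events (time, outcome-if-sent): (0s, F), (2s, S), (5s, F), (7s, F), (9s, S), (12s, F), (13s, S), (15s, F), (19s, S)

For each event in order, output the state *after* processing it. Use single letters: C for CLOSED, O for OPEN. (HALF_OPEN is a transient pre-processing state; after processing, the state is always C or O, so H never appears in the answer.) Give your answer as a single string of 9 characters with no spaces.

Answer: CCCOOOOOO

Derivation:
State after each event:
  event#1 t=0s outcome=F: state=CLOSED
  event#2 t=2s outcome=S: state=CLOSED
  event#3 t=5s outcome=F: state=CLOSED
  event#4 t=7s outcome=F: state=OPEN
  event#5 t=9s outcome=S: state=OPEN
  event#6 t=12s outcome=F: state=OPEN
  event#7 t=13s outcome=S: state=OPEN
  event#8 t=15s outcome=F: state=OPEN
  event#9 t=19s outcome=S: state=OPEN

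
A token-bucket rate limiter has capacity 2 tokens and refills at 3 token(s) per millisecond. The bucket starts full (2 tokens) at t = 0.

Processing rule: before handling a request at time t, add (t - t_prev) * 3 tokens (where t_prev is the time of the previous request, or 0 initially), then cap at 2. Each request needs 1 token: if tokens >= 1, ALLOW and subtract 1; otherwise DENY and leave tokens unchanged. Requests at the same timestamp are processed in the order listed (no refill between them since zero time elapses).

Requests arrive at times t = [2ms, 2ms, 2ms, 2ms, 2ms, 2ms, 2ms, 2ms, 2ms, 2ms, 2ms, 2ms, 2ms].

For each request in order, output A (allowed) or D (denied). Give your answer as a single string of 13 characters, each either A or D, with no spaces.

Simulating step by step:
  req#1 t=2ms: ALLOW
  req#2 t=2ms: ALLOW
  req#3 t=2ms: DENY
  req#4 t=2ms: DENY
  req#5 t=2ms: DENY
  req#6 t=2ms: DENY
  req#7 t=2ms: DENY
  req#8 t=2ms: DENY
  req#9 t=2ms: DENY
  req#10 t=2ms: DENY
  req#11 t=2ms: DENY
  req#12 t=2ms: DENY
  req#13 t=2ms: DENY

Answer: AADDDDDDDDDDD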